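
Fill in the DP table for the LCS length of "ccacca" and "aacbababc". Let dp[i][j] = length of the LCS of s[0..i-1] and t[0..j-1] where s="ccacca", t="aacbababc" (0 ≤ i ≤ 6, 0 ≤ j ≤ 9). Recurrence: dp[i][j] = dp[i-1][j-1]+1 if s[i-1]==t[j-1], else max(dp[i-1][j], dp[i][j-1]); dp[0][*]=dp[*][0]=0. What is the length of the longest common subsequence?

   ''  a  a  c  b  a  b  a  b  c
''  0  0  0  0  0  0  0  0  0  0
 c  0  0  0  1  1  1  1  1  1  1
 c  0  0  0  1  1  1  1  1  1  2
 a  0  1  1  1  1  2  2  2  2  2
 c  0  1  1  2  2  2  2  2  2  3
 c  0  1  1  2  2  2  2  2  2  3
 a  0  1  2  2  2  3  3  3  3  3

3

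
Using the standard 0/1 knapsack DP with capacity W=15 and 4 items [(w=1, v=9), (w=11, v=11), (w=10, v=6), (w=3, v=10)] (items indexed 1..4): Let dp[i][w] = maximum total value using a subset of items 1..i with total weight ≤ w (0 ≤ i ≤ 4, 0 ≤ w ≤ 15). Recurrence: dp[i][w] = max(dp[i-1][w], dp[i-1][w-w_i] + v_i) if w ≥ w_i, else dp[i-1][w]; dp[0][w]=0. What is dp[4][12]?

20

i\w   0   1   2   3   4   5   6   7   8   9  10  11  12  13  14  15
  0   0   0   0   0   0   0   0   0   0   0   0   0   0   0   0   0
  1   0   9   9   9   9   9   9   9   9   9   9   9   9   9   9   9
  2   0   9   9   9   9   9   9   9   9   9   9  11  20  20  20  20
  3   0   9   9   9   9   9   9   9   9   9   9  15  20  20  20  20
  4   0   9   9  10  19  19  19  19  19  19  19  19  20  20  25  30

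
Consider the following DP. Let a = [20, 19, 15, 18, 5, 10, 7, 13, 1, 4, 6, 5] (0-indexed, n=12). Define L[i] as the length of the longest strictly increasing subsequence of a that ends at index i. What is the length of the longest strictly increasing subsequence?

3

   i    0    1    2    3    4    5    6    7    8    9   10   11
a[i]   20   19   15   18    5   10    7   13    1    4    6    5
L[i]    1    1    1    2    1    2    2    3    1    2    3    3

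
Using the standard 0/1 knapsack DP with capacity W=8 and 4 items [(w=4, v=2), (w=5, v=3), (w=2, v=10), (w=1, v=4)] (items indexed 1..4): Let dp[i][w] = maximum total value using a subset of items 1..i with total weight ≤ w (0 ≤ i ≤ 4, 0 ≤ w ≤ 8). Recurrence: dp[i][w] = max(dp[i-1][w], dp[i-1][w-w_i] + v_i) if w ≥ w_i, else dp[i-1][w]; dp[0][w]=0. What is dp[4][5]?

i\w   0   1   2   3   4   5   6   7   8
  0   0   0   0   0   0   0   0   0   0
  1   0   0   0   0   2   2   2   2   2
  2   0   0   0   0   2   3   3   3   3
  3   0   0  10  10  10  10  12  13  13
  4   0   4  10  14  14  14  14  16  17

14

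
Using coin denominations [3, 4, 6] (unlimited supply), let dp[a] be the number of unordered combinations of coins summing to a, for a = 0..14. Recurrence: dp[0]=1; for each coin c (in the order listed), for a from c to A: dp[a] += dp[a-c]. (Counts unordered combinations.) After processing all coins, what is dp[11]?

1

after  coin     0     1     2     3     4     5     6     7     8     9    10    11    12    13    14
          3     1     0     0     1     0     0     1     0     0     1     0     0     1     0     0
          4     1     0     0     1     1     0     1     1     1     1     1     1     2     1     1
          6     1     0     0     1     1     0     2     1     1     2     2     1     4     2     2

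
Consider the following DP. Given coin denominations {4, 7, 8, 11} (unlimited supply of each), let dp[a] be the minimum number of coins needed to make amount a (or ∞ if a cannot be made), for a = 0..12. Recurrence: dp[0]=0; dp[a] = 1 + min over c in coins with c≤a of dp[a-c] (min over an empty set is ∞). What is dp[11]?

 a  0  1  2  3  4  5  6  7  8  9 10 11 12
dp  0  -  -  -  1  -  -  1  1  -  -  1  2
(- denotes ∞ / unreachable)

1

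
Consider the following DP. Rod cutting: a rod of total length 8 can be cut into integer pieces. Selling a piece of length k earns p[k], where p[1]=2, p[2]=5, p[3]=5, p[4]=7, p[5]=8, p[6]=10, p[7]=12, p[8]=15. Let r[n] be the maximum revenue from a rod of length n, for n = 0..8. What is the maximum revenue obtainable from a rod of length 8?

20

   n    0    1    2    3    4    5    6    7    8
r[n]    0    2    5    7   10   12   15   17   20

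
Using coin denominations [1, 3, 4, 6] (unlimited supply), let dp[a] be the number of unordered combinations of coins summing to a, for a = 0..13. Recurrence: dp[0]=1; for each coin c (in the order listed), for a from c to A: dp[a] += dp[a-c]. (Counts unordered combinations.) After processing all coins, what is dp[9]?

after  coin     0     1     2     3     4     5     6     7     8     9    10    11    12    13
          1     1     1     1     1     1     1     1     1     1     1     1     1     1     1
          3     1     1     1     2     2     2     3     3     3     4     4     4     5     5
          4     1     1     1     2     3     3     4     5     6     7     8     9    11    12
          6     1     1     1     2     3     3     5     6     7     9    11    12    16    18

9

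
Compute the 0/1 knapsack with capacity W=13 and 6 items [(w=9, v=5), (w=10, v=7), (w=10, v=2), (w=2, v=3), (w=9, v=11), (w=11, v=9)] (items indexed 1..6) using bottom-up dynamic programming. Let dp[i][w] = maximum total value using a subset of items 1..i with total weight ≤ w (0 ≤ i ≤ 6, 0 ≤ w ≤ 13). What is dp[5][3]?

i\w   0   1   2   3   4   5   6   7   8   9  10  11  12  13
  0   0   0   0   0   0   0   0   0   0   0   0   0   0   0
  1   0   0   0   0   0   0   0   0   0   5   5   5   5   5
  2   0   0   0   0   0   0   0   0   0   5   7   7   7   7
  3   0   0   0   0   0   0   0   0   0   5   7   7   7   7
  4   0   0   3   3   3   3   3   3   3   5   7   8  10  10
  5   0   0   3   3   3   3   3   3   3  11  11  14  14  14
  6   0   0   3   3   3   3   3   3   3  11  11  14  14  14

3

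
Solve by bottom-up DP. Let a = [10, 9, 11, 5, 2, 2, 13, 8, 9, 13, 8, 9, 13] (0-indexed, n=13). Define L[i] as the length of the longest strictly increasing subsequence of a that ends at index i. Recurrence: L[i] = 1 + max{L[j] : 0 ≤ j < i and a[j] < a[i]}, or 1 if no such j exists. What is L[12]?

4

   i    0    1    2    3    4    5    6    7    8    9   10   11   12
a[i]   10    9   11    5    2    2   13    8    9   13    8    9   13
L[i]    1    1    2    1    1    1    3    2    3    4    2    3    4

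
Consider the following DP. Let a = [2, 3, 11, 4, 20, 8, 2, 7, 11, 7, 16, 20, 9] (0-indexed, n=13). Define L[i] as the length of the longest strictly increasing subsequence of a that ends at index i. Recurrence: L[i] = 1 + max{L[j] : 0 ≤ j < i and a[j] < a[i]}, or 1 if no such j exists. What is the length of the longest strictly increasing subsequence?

   i    0    1    2    3    4    5    6    7    8    9   10   11   12
a[i]    2    3   11    4   20    8    2    7   11    7   16   20    9
L[i]    1    2    3    3    4    4    1    4    5    4    6    7    5

7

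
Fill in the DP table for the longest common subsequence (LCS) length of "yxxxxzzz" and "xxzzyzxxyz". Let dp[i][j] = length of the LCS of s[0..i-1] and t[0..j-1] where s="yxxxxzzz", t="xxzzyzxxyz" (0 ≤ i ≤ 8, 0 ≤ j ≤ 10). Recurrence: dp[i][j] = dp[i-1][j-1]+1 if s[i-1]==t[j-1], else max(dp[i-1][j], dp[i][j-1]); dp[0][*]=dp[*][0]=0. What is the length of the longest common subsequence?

5

   ''  x  x  z  z  y  z  x  x  y  z
''  0  0  0  0  0  0  0  0  0  0  0
 y  0  0  0  0  0  1  1  1  1  1  1
 x  0  1  1  1  1  1  1  2  2  2  2
 x  0  1  2  2  2  2  2  2  3  3  3
 x  0  1  2  2  2  2  2  3  3  3  3
 x  0  1  2  2  2  2  2  3  4  4  4
 z  0  1  2  3  3  3  3  3  4  4  5
 z  0  1  2  3  4  4  4  4  4  4  5
 z  0  1  2  3  4  4  5  5  5  5  5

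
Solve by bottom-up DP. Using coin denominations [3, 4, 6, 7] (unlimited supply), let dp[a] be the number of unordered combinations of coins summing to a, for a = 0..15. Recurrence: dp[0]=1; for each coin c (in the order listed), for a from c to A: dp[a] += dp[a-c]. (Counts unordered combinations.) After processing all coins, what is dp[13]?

after  coin     0     1     2     3     4     5     6     7     8     9    10    11    12    13    14    15
          3     1     0     0     1     0     0     1     0     0     1     0     0     1     0     0     1
          4     1     0     0     1     1     0     1     1     1     1     1     1     2     1     1     2
          6     1     0     0     1     1     0     2     1     1     2     2     1     4     2     2     4
          7     1     0     0     1     1     0     2     2     1     2     3     2     4     4     4     5

4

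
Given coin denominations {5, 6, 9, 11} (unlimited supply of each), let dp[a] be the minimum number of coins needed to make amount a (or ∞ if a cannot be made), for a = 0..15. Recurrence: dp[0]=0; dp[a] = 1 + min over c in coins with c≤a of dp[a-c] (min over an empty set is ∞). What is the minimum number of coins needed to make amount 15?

2

 a  0  1  2  3  4  5  6  7  8  9 10 11 12 13 14 15
dp  0  -  -  -  -  1  1  -  -  1  2  1  2  -  2  2
(- denotes ∞ / unreachable)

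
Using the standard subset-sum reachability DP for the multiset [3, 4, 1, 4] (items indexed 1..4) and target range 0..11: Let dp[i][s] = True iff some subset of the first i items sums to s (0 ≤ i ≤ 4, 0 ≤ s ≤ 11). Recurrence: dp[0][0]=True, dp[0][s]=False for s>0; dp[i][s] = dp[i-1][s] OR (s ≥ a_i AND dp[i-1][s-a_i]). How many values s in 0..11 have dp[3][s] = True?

i\s   0   1   2   3   4   5   6   7   8   9  10  11
  0   T   F   F   F   F   F   F   F   F   F   F   F
  1   T   F   F   T   F   F   F   F   F   F   F   F
  2   T   F   F   T   T   F   F   T   F   F   F   F
  3   T   T   F   T   T   T   F   T   T   F   F   F
  4   T   T   F   T   T   T   F   T   T   T   F   T

7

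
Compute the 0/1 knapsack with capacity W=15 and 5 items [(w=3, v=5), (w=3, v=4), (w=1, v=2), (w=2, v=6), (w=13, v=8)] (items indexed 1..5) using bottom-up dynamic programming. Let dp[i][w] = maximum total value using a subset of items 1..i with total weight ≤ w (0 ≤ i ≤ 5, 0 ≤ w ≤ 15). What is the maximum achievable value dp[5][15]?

17

i\w   0   1   2   3   4   5   6   7   8   9  10  11  12  13  14  15
  0   0   0   0   0   0   0   0   0   0   0   0   0   0   0   0   0
  1   0   0   0   5   5   5   5   5   5   5   5   5   5   5   5   5
  2   0   0   0   5   5   5   9   9   9   9   9   9   9   9   9   9
  3   0   2   2   5   7   7   9  11  11  11  11  11  11  11  11  11
  4   0   2   6   8   8  11  13  13  15  17  17  17  17  17  17  17
  5   0   2   6   8   8  11  13  13  15  17  17  17  17  17  17  17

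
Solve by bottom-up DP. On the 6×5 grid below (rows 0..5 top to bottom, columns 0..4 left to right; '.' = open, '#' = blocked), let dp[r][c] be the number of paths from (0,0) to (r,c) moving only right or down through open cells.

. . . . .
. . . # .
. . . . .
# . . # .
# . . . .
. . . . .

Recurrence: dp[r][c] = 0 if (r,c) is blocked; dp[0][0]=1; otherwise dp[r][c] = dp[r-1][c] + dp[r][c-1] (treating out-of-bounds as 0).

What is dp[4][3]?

12

r\c   0   1   2   3   4
  0   1   1   1   1   1
  1   1   2   3   0   1
  2   1   3   6   6   7
  3   0   3   9   0   7
  4   0   3  12  12  19
  5   0   3  15  27  46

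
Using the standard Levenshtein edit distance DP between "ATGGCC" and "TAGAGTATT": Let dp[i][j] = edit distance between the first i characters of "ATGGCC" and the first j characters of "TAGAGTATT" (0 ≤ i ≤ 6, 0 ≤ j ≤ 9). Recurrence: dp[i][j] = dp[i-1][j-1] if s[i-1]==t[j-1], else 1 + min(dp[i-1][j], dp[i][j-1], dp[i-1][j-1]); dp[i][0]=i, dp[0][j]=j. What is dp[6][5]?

   ''  T  A  G  A  G  T  A  T  T
''  0  1  2  3  4  5  6  7  8  9
 A  1  1  1  2  3  4  5  6  7  8
 T  2  1  2  2  3  4  4  5  6  7
 G  3  2  2  2  3  3  4  5  6  7
 G  4  3  3  2  3  3  4  5  6  7
 C  5  4  4  3  3  4  4  5  6  7
 C  6  5  5  4  4  4  5  5  6  7

4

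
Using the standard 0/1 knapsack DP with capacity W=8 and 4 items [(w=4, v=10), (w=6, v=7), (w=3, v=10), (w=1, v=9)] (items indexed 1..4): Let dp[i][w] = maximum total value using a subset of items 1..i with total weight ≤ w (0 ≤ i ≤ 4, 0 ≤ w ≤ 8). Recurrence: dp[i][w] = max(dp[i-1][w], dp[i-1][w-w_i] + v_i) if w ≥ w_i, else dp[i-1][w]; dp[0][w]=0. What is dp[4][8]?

29

i\w   0   1   2   3   4   5   6   7   8
  0   0   0   0   0   0   0   0   0   0
  1   0   0   0   0  10  10  10  10  10
  2   0   0   0   0  10  10  10  10  10
  3   0   0   0  10  10  10  10  20  20
  4   0   9   9  10  19  19  19  20  29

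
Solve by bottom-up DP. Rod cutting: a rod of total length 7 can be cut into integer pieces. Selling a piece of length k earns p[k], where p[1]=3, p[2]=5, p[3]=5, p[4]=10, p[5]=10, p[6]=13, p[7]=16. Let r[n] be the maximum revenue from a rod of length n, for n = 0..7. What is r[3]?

9

   n    0    1    2    3    4    5    6    7
r[n]    0    3    6    9   12   15   18   21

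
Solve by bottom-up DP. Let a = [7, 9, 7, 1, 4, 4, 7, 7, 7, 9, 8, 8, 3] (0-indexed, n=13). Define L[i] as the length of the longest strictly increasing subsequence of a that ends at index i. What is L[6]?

3

   i    0    1    2    3    4    5    6    7    8    9   10   11   12
a[i]    7    9    7    1    4    4    7    7    7    9    8    8    3
L[i]    1    2    1    1    2    2    3    3    3    4    4    4    2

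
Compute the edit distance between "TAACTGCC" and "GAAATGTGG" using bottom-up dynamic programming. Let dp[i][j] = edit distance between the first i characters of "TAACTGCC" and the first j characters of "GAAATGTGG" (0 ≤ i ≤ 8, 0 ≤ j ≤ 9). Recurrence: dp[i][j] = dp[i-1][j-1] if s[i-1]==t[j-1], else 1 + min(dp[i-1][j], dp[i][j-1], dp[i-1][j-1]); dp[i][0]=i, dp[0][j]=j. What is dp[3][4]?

2

   ''  G  A  A  A  T  G  T  G  G
''  0  1  2  3  4  5  6  7  8  9
 T  1  1  2  3  4  4  5  6  7  8
 A  2  2  1  2  3  4  5  6  7  8
 A  3  3  2  1  2  3  4  5  6  7
 C  4  4  3  2  2  3  4  5  6  7
 T  5  5  4  3  3  2  3  4  5  6
 G  6  5  5  4  4  3  2  3  4  5
 C  7  6  6  5  5  4  3  3  4  5
 C  8  7  7  6  6  5  4  4  4  5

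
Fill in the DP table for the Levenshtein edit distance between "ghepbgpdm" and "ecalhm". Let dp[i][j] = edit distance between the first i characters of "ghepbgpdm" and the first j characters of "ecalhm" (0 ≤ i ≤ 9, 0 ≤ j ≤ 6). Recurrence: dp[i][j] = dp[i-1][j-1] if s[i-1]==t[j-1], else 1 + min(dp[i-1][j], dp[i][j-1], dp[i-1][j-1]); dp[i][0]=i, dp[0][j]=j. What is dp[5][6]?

6

   ''  e  c  a  l  h  m
''  0  1  2  3  4  5  6
 g  1  1  2  3  4  5  6
 h  2  2  2  3  4  4  5
 e  3  2  3  3  4  5  5
 p  4  3  3  4  4  5  6
 b  5  4  4  4  5  5  6
 g  6  5  5  5  5  6  6
 p  7  6  6  6  6  6  7
 d  8  7  7  7  7  7  7
 m  9  8  8  8  8  8  7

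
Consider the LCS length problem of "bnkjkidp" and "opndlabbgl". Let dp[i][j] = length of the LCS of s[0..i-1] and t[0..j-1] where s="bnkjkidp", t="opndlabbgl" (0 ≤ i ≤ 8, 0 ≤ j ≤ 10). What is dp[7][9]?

   ''  o  p  n  d  l  a  b  b  g  l
''  0  0  0  0  0  0  0  0  0  0  0
 b  0  0  0  0  0  0  0  1  1  1  1
 n  0  0  0  1  1  1  1  1  1  1  1
 k  0  0  0  1  1  1  1  1  1  1  1
 j  0  0  0  1  1  1  1  1  1  1  1
 k  0  0  0  1  1  1  1  1  1  1  1
 i  0  0  0  1  1  1  1  1  1  1  1
 d  0  0  0  1  2  2  2  2  2  2  2
 p  0  0  1  1  2  2  2  2  2  2  2

2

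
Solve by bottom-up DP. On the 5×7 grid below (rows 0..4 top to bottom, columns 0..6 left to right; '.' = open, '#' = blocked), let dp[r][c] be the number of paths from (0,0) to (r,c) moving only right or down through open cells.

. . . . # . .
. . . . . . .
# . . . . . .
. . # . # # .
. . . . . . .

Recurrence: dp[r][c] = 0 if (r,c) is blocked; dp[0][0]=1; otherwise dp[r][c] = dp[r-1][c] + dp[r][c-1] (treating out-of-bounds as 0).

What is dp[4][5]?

r\c   0   1   2   3   4   5   6
  0   1   1   1   1   0   0   0
  1   1   2   3   4   4   4   4
  2   0   2   5   9  13  17  21
  3   0   2   0   9   0   0  21
  4   0   2   2  11  11  11  32

11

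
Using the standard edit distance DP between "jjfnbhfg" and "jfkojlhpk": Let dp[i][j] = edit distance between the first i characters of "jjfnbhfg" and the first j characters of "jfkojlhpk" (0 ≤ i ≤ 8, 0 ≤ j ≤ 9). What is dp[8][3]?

   ''  j  f  k  o  j  l  h  p  k
''  0  1  2  3  4  5  6  7  8  9
 j  1  0  1  2  3  4  5  6  7  8
 j  2  1  1  2  3  3  4  5  6  7
 f  3  2  1  2  3  4  4  5  6  7
 n  4  3  2  2  3  4  5  5  6  7
 b  5  4  3  3  3  4  5  6  6  7
 h  6  5  4  4  4  4  5  5  6  7
 f  7  6  5  5  5  5  5  6  6  7
 g  8  7  6  6  6  6  6  6  7  7

6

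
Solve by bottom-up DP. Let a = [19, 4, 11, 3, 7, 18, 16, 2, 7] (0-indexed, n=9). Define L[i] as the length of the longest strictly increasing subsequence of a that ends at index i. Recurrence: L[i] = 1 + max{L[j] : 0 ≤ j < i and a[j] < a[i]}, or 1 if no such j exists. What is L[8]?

2

   i    0    1    2    3    4    5    6    7    8
a[i]   19    4   11    3    7   18   16    2    7
L[i]    1    1    2    1    2    3    3    1    2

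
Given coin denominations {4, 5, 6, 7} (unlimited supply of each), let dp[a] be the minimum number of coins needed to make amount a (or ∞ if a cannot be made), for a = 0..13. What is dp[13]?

 a  0  1  2  3  4  5  6  7  8  9 10 11 12 13
dp  0  -  -  -  1  1  1  1  2  2  2  2  2  2
(- denotes ∞ / unreachable)

2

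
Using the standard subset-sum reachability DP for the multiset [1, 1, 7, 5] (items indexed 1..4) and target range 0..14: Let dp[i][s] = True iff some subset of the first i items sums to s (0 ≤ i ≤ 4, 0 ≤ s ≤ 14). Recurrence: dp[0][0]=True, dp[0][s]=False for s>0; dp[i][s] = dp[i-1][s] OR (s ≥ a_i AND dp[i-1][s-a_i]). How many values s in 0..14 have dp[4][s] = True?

11

i\s   0   1   2   3   4   5   6   7   8   9  10  11  12  13  14
  0   T   F   F   F   F   F   F   F   F   F   F   F   F   F   F
  1   T   T   F   F   F   F   F   F   F   F   F   F   F   F   F
  2   T   T   T   F   F   F   F   F   F   F   F   F   F   F   F
  3   T   T   T   F   F   F   F   T   T   T   F   F   F   F   F
  4   T   T   T   F   F   T   T   T   T   T   F   F   T   T   T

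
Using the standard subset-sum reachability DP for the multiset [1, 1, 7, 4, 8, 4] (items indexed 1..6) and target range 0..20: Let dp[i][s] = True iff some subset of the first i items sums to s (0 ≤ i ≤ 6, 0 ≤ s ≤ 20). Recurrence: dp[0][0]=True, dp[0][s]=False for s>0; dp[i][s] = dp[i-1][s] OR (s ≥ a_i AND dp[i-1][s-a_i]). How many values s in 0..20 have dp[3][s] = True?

i\s   0   1   2   3   4   5   6   7   8   9  10  11  12  13  14  15  16  17  18  19  20
  0   T   F   F   F   F   F   F   F   F   F   F   F   F   F   F   F   F   F   F   F   F
  1   T   T   F   F   F   F   F   F   F   F   F   F   F   F   F   F   F   F   F   F   F
  2   T   T   T   F   F   F   F   F   F   F   F   F   F   F   F   F   F   F   F   F   F
  3   T   T   T   F   F   F   F   T   T   T   F   F   F   F   F   F   F   F   F   F   F
  4   T   T   T   F   T   T   T   T   T   T   F   T   T   T   F   F   F   F   F   F   F
  5   T   T   T   F   T   T   T   T   T   T   T   T   T   T   T   T   T   T   F   T   T
  6   T   T   T   F   T   T   T   T   T   T   T   T   T   T   T   T   T   T   T   T   T

6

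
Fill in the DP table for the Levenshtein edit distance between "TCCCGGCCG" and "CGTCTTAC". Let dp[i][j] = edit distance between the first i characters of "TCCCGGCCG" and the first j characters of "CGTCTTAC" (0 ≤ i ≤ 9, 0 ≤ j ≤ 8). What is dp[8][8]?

6

   ''  C  G  T  C  T  T  A  C
''  0  1  2  3  4  5  6  7  8
 T  1  1  2  2  3  4  5  6  7
 C  2  1  2  3  2  3  4  5  6
 C  3  2  2  3  3  3  4  5  5
 C  4  3  3  3  3  4  4  5  5
 G  5  4  3  4  4  4  5  5  6
 G  6  5  4  4  5  5  5  6  6
 C  7  6  5  5  4  5  6  6  6
 C  8  7  6  6  5  5  6  7  6
 G  9  8  7  7  6  6  6  7  7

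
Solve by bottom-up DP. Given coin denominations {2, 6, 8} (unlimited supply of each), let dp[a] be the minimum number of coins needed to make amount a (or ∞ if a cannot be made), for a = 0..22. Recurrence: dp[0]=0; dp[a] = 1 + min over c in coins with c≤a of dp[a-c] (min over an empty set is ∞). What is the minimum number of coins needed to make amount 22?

 a  0  1  2  3  4  5  6  7  8  9 10 11 12 13 14 15 16 17 18 19 20 21 22
dp  0  -  1  -  2  -  1  -  1  -  2  -  2  -  2  -  2  -  3  -  3  -  3
(- denotes ∞ / unreachable)

3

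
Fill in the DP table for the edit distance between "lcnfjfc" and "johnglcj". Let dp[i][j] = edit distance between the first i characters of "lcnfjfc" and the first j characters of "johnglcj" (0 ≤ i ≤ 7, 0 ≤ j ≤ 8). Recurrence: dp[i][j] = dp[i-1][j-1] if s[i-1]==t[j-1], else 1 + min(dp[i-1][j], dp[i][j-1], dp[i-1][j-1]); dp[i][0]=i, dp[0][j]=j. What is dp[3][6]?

   ''  j  o  h  n  g  l  c  j
''  0  1  2  3  4  5  6  7  8
 l  1  1  2  3  4  5  5  6  7
 c  2  2  2  3  4  5  6  5  6
 n  3  3  3  3  3  4  5  6  6
 f  4  4  4  4  4  4  5  6  7
 j  5  4  5  5  5  5  5  6  6
 f  6  5  5  6  6  6  6  6  7
 c  7  6  6  6  7  7  7  6  7

5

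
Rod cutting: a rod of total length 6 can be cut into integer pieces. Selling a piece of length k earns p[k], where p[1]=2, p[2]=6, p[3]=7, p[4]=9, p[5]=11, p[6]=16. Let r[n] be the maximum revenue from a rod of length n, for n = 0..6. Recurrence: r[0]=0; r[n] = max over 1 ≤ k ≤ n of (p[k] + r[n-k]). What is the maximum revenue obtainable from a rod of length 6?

   n    0    1    2    3    4    5    6
r[n]    0    2    6    8   12   14   18

18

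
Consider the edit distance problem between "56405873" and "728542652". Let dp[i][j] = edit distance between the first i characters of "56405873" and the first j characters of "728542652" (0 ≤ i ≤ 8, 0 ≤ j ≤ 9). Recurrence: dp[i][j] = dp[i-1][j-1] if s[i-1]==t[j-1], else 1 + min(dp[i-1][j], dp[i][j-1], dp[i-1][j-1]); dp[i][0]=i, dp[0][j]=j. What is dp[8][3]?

   ''  7  2  8  5  4  2  6  5  2
''  0  1  2  3  4  5  6  7  8  9
 5  1  1  2  3  3  4  5  6  7  8
 6  2  2  2  3  4  4  5  5  6  7
 4  3  3  3  3  4  4  5  6  6  7
 0  4  4  4  4  4  5  5  6  7  7
 5  5  5  5  5  4  5  6  6  6  7
 8  6  6  6  5  5  5  6  7  7  7
 7  7  6  7  6  6  6  6  7  8  8
 3  8  7  7  7  7  7  7  7  8  9

7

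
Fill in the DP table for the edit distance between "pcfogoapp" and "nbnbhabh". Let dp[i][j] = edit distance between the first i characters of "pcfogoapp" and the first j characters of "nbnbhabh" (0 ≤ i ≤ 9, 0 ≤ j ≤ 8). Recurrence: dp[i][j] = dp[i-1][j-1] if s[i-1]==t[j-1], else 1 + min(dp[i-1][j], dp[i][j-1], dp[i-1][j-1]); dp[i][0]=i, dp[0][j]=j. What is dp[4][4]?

   ''  n  b  n  b  h  a  b  h
''  0  1  2  3  4  5  6  7  8
 p  1  1  2  3  4  5  6  7  8
 c  2  2  2  3  4  5  6  7  8
 f  3  3  3  3  4  5  6  7  8
 o  4  4  4  4  4  5  6  7  8
 g  5  5  5  5  5  5  6  7  8
 o  6  6  6  6  6  6  6  7  8
 a  7  7  7  7  7  7  6  7  8
 p  8  8  8  8  8  8  7  7  8
 p  9  9  9  9  9  9  8  8  8

4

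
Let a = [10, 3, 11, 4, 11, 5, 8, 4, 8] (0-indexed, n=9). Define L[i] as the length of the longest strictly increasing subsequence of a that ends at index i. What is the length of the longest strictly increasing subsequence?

4

   i    0    1    2    3    4    5    6    7    8
a[i]   10    3   11    4   11    5    8    4    8
L[i]    1    1    2    2    3    3    4    2    4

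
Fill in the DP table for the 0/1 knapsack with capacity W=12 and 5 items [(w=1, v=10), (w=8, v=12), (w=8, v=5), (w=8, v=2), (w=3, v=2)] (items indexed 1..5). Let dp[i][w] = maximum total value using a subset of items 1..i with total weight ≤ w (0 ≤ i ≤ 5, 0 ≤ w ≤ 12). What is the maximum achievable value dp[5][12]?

i\w   0   1   2   3   4   5   6   7   8   9  10  11  12
  0   0   0   0   0   0   0   0   0   0   0   0   0   0
  1   0  10  10  10  10  10  10  10  10  10  10  10  10
  2   0  10  10  10  10  10  10  10  12  22  22  22  22
  3   0  10  10  10  10  10  10  10  12  22  22  22  22
  4   0  10  10  10  10  10  10  10  12  22  22  22  22
  5   0  10  10  10  12  12  12  12  12  22  22  22  24

24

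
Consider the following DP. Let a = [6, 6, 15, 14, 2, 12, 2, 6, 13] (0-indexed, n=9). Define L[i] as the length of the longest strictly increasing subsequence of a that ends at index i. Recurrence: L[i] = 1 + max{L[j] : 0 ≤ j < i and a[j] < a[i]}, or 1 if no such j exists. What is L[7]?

   i    0    1    2    3    4    5    6    7    8
a[i]    6    6   15   14    2   12    2    6   13
L[i]    1    1    2    2    1    2    1    2    3

2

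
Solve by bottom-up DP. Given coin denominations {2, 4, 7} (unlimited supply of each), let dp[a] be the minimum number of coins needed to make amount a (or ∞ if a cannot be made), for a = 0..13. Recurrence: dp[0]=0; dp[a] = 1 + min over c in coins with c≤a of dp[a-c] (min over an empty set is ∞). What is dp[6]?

2

 a  0  1  2  3  4  5  6  7  8  9 10 11 12 13
dp  0  -  1  -  1  -  2  1  2  2  3  2  3  3
(- denotes ∞ / unreachable)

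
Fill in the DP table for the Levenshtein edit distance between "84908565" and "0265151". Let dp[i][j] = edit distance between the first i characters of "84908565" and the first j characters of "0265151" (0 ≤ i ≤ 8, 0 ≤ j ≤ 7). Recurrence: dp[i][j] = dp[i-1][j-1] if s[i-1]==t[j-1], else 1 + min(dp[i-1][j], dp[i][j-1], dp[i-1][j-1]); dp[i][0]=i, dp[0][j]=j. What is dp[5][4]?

5

   ''  0  2  6  5  1  5  1
''  0  1  2  3  4  5  6  7
 8  1  1  2  3  4  5  6  7
 4  2  2  2  3  4  5  6  7
 9  3  3  3  3  4  5  6  7
 0  4  3  4  4  4  5  6  7
 8  5  4  4  5  5  5  6  7
 5  6  5  5  5  5  6  5  6
 6  7  6  6  5  6  6  6  6
 5  8  7  7  6  5  6  6  7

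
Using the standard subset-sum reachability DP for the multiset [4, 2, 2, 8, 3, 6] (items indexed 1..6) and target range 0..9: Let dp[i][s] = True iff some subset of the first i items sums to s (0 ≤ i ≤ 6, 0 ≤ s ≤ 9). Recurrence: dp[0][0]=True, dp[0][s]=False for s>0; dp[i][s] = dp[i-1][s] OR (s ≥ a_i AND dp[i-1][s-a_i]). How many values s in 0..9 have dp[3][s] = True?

i\s   0   1   2   3   4   5   6   7   8   9
  0   T   F   F   F   F   F   F   F   F   F
  1   T   F   F   F   T   F   F   F   F   F
  2   T   F   T   F   T   F   T   F   F   F
  3   T   F   T   F   T   F   T   F   T   F
  4   T   F   T   F   T   F   T   F   T   F
  5   T   F   T   T   T   T   T   T   T   T
  6   T   F   T   T   T   T   T   T   T   T

5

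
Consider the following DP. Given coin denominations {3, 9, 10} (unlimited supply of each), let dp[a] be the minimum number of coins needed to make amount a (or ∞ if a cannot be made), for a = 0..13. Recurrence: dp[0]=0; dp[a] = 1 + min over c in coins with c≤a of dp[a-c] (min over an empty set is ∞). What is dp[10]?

 a  0  1  2  3  4  5  6  7  8  9 10 11 12 13
dp  0  -  -  1  -  -  2  -  -  1  1  -  2  2
(- denotes ∞ / unreachable)

1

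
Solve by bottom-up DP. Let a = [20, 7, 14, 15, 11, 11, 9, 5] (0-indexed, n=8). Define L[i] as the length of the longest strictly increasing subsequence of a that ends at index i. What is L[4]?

2

   i    0    1    2    3    4    5    6    7
a[i]   20    7   14   15   11   11    9    5
L[i]    1    1    2    3    2    2    2    1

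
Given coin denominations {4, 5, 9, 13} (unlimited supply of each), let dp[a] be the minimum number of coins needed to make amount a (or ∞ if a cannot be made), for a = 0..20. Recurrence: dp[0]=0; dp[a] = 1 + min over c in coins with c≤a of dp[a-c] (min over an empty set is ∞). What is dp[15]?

 a  0  1  2  3  4  5  6  7  8  9 10 11 12 13 14 15 16 17 18 19 20
dp  0  -  -  -  1  1  -  -  2  1  2  -  3  1  2  3  4  2  2  3  4
(- denotes ∞ / unreachable)

3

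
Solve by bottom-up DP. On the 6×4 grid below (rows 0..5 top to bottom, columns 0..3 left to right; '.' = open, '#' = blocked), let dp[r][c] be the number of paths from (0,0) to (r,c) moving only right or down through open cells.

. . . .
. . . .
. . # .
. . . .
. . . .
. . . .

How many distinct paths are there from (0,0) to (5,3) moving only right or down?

32

r\c   0   1   2   3
  0   1   1   1   1
  1   1   2   3   4
  2   1   3   0   4
  3   1   4   4   8
  4   1   5   9  17
  5   1   6  15  32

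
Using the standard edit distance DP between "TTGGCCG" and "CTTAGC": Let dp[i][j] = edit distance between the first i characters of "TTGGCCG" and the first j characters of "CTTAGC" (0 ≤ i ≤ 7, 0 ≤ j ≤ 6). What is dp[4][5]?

2

   ''  C  T  T  A  G  C
''  0  1  2  3  4  5  6
 T  1  1  1  2  3  4  5
 T  2  2  1  1  2  3  4
 G  3  3  2  2  2  2  3
 G  4  4  3  3  3  2  3
 C  5  4  4  4  4  3  2
 C  6  5  5  5  5  4  3
 G  7  6  6  6  6  5  4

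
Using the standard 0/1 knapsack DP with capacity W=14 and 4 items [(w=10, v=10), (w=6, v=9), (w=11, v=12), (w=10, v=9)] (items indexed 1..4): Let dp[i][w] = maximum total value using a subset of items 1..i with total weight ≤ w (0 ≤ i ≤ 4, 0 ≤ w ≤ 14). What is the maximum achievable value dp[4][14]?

i\w   0   1   2   3   4   5   6   7   8   9  10  11  12  13  14
  0   0   0   0   0   0   0   0   0   0   0   0   0   0   0   0
  1   0   0   0   0   0   0   0   0   0   0  10  10  10  10  10
  2   0   0   0   0   0   0   9   9   9   9  10  10  10  10  10
  3   0   0   0   0   0   0   9   9   9   9  10  12  12  12  12
  4   0   0   0   0   0   0   9   9   9   9  10  12  12  12  12

12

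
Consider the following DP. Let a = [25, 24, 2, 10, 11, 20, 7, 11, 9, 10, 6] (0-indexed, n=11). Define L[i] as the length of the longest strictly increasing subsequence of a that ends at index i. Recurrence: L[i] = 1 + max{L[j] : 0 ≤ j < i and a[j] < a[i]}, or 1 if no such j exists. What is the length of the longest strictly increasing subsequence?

   i    0    1    2    3    4    5    6    7    8    9   10
a[i]   25   24    2   10   11   20    7   11    9   10    6
L[i]    1    1    1    2    3    4    2    3    3    4    2

4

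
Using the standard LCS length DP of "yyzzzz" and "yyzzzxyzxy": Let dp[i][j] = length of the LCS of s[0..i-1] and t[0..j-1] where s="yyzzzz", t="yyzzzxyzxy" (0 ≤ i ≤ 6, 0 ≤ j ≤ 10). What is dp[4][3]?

   ''  y  y  z  z  z  x  y  z  x  y
''  0  0  0  0  0  0  0  0  0  0  0
 y  0  1  1  1  1  1  1  1  1  1  1
 y  0  1  2  2  2  2  2  2  2  2  2
 z  0  1  2  3  3  3  3  3  3  3  3
 z  0  1  2  3  4  4  4  4  4  4  4
 z  0  1  2  3  4  5  5  5  5  5  5
 z  0  1  2  3  4  5  5  5  6  6  6

3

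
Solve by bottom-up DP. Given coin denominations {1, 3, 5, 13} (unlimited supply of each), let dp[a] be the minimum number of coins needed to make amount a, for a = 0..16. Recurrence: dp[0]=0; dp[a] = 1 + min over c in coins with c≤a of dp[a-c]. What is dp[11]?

3

 a  0  1  2  3  4  5  6  7  8  9 10 11 12 13 14 15 16
dp  0  1  2  1  2  1  2  3  2  3  2  3  4  1  2  3  2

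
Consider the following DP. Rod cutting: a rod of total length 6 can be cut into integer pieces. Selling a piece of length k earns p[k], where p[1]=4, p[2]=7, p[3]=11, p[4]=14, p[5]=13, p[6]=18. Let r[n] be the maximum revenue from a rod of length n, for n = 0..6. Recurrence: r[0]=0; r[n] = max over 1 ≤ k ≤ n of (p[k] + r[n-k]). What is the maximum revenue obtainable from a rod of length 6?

24

   n    0    1    2    3    4    5    6
r[n]    0    4    8   12   16   20   24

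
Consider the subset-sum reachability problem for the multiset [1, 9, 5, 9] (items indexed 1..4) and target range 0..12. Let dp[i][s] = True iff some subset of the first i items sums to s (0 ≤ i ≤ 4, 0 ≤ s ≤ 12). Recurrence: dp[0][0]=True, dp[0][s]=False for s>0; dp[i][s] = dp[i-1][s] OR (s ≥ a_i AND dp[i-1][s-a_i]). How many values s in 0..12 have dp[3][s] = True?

i\s   0   1   2   3   4   5   6   7   8   9  10  11  12
  0   T   F   F   F   F   F   F   F   F   F   F   F   F
  1   T   T   F   F   F   F   F   F   F   F   F   F   F
  2   T   T   F   F   F   F   F   F   F   T   T   F   F
  3   T   T   F   F   F   T   T   F   F   T   T   F   F
  4   T   T   F   F   F   T   T   F   F   T   T   F   F

6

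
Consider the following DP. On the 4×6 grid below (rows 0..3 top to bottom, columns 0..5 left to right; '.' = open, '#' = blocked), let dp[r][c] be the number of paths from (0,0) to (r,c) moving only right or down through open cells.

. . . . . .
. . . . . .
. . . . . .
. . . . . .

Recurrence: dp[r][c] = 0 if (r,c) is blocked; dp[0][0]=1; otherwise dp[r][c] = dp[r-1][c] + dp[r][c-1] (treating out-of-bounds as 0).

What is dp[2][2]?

r\c   0   1   2   3   4   5
  0   1   1   1   1   1   1
  1   1   2   3   4   5   6
  2   1   3   6  10  15  21
  3   1   4  10  20  35  56

6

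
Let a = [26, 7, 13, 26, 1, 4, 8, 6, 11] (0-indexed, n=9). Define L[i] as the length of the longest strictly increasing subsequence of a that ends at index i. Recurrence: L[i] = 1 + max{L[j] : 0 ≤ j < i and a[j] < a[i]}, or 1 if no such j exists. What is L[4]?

   i    0    1    2    3    4    5    6    7    8
a[i]   26    7   13   26    1    4    8    6   11
L[i]    1    1    2    3    1    2    3    3    4

1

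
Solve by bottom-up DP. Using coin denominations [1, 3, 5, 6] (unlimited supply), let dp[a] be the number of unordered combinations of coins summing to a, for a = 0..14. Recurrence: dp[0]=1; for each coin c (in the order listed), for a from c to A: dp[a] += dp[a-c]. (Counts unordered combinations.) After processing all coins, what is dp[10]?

after  coin     0     1     2     3     4     5     6     7     8     9    10    11    12    13    14
          1     1     1     1     1     1     1     1     1     1     1     1     1     1     1     1
          3     1     1     1     2     2     2     3     3     3     4     4     4     5     5     5
          5     1     1     1     2     2     3     4     4     5     6     7     8     9    10    11
          6     1     1     1     2     2     3     5     5     6     8     9    11    14    15    17

9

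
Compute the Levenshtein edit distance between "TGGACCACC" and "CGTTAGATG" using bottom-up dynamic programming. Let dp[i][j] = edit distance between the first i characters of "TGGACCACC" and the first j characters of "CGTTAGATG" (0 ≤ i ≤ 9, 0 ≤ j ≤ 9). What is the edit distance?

7

   ''  C  G  T  T  A  G  A  T  G
''  0  1  2  3  4  5  6  7  8  9
 T  1  1  2  2  3  4  5  6  7  8
 G  2  2  1  2  3  4  4  5  6  7
 G  3  3  2  2  3  4  4  5  6  6
 A  4  4  3  3  3  3  4  4  5  6
 C  5  4  4  4  4  4  4  5  5  6
 C  6  5  5  5  5  5  5  5  6  6
 A  7  6  6  6  6  5  6  5  6  7
 C  8  7  7  7  7  6  6  6  6  7
 C  9  8  8  8  8  7  7  7  7  7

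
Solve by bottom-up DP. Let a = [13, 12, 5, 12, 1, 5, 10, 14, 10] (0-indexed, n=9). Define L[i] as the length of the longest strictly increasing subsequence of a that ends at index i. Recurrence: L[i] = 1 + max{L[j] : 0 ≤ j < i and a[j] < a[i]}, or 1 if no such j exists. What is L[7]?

4

   i    0    1    2    3    4    5    6    7    8
a[i]   13   12    5   12    1    5   10   14   10
L[i]    1    1    1    2    1    2    3    4    3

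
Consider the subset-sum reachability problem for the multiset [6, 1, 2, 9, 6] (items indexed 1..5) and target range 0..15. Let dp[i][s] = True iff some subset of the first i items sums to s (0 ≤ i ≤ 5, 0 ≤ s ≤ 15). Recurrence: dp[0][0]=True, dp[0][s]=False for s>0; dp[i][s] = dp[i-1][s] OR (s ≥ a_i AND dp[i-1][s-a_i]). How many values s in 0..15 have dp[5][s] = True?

14

i\s   0   1   2   3   4   5   6   7   8   9  10  11  12  13  14  15
  0   T   F   F   F   F   F   F   F   F   F   F   F   F   F   F   F
  1   T   F   F   F   F   F   T   F   F   F   F   F   F   F   F   F
  2   T   T   F   F   F   F   T   T   F   F   F   F   F   F   F   F
  3   T   T   T   T   F   F   T   T   T   T   F   F   F   F   F   F
  4   T   T   T   T   F   F   T   T   T   T   T   T   T   F   F   T
  5   T   T   T   T   F   F   T   T   T   T   T   T   T   T   T   T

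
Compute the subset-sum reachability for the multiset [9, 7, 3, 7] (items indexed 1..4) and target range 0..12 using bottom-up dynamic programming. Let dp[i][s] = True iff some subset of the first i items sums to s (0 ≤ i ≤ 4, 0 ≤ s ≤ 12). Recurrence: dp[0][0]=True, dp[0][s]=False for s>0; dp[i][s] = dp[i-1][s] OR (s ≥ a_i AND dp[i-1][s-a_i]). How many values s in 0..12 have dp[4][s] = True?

i\s   0   1   2   3   4   5   6   7   8   9  10  11  12
  0   T   F   F   F   F   F   F   F   F   F   F   F   F
  1   T   F   F   F   F   F   F   F   F   T   F   F   F
  2   T   F   F   F   F   F   F   T   F   T   F   F   F
  3   T   F   F   T   F   F   F   T   F   T   T   F   T
  4   T   F   F   T   F   F   F   T   F   T   T   F   T

6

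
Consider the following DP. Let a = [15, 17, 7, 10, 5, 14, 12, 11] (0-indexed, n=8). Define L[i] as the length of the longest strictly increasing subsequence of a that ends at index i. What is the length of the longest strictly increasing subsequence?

3

   i    0    1    2    3    4    5    6    7
a[i]   15   17    7   10    5   14   12   11
L[i]    1    2    1    2    1    3    3    3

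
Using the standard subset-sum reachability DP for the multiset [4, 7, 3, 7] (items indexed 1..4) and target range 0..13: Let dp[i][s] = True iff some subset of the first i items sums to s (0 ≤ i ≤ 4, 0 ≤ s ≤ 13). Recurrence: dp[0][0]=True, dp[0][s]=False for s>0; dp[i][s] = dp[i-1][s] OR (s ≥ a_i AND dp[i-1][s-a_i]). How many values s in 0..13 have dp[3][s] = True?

i\s   0   1   2   3   4   5   6   7   8   9  10  11  12  13
  0   T   F   F   F   F   F   F   F   F   F   F   F   F   F
  1   T   F   F   F   T   F   F   F   F   F   F   F   F   F
  2   T   F   F   F   T   F   F   T   F   F   F   T   F   F
  3   T   F   F   T   T   F   F   T   F   F   T   T   F   F
  4   T   F   F   T   T   F   F   T   F   F   T   T   F   F

6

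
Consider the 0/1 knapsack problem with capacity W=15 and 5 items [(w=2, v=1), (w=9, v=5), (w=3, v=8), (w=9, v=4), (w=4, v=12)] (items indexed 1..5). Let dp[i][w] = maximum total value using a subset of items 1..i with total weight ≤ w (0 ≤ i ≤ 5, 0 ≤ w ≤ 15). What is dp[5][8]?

20

i\w   0   1   2   3   4   5   6   7   8   9  10  11  12  13  14  15
  0   0   0   0   0   0   0   0   0   0   0   0   0   0   0   0   0
  1   0   0   1   1   1   1   1   1   1   1   1   1   1   1   1   1
  2   0   0   1   1   1   1   1   1   1   5   5   6   6   6   6   6
  3   0   0   1   8   8   9   9   9   9   9   9   9  13  13  14  14
  4   0   0   1   8   8   9   9   9   9   9   9   9  13  13  14  14
  5   0   0   1   8  12  12  13  20  20  21  21  21  21  21  21  21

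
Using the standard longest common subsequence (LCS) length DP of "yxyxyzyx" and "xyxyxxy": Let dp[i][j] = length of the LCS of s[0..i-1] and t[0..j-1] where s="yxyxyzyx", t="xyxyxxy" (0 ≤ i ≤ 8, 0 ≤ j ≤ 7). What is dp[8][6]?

   ''  x  y  x  y  x  x  y
''  0  0  0  0  0  0  0  0
 y  0  0  1  1  1  1  1  1
 x  0  1  1  2  2  2  2  2
 y  0  1  2  2  3  3  3  3
 x  0  1  2  3  3  4  4  4
 y  0  1  2  3  4  4  4  5
 z  0  1  2  3  4  4  4  5
 y  0  1  2  3  4  4  4  5
 x  0  1  2  3  4  5  5  5

5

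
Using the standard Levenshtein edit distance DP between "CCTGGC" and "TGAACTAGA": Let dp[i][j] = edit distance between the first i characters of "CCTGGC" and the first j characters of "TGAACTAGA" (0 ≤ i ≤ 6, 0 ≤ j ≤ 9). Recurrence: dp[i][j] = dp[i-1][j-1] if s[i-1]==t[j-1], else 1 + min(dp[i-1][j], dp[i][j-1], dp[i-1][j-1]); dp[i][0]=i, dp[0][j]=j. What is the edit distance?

   ''  T  G  A  A  C  T  A  G  A
''  0  1  2  3  4  5  6  7  8  9
 C  1  1  2  3  4  4  5  6  7  8
 C  2  2  2  3  4  4  5  6  7  8
 T  3  2  3  3  4  5  4  5  6  7
 G  4  3  2  3  4  5  5  5  5  6
 G  5  4  3  3  4  5  6  6  5  6
 C  6  5  4  4  4  4  5  6  6  6

6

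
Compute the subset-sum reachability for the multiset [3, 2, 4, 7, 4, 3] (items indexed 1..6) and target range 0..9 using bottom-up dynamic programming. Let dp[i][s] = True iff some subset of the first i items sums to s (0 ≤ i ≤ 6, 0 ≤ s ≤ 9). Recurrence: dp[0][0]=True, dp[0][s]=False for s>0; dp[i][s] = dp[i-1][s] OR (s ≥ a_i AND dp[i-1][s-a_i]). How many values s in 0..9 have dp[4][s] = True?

8

i\s   0   1   2   3   4   5   6   7   8   9
  0   T   F   F   F   F   F   F   F   F   F
  1   T   F   F   T   F   F   F   F   F   F
  2   T   F   T   T   F   T   F   F   F   F
  3   T   F   T   T   T   T   T   T   F   T
  4   T   F   T   T   T   T   T   T   F   T
  5   T   F   T   T   T   T   T   T   T   T
  6   T   F   T   T   T   T   T   T   T   T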